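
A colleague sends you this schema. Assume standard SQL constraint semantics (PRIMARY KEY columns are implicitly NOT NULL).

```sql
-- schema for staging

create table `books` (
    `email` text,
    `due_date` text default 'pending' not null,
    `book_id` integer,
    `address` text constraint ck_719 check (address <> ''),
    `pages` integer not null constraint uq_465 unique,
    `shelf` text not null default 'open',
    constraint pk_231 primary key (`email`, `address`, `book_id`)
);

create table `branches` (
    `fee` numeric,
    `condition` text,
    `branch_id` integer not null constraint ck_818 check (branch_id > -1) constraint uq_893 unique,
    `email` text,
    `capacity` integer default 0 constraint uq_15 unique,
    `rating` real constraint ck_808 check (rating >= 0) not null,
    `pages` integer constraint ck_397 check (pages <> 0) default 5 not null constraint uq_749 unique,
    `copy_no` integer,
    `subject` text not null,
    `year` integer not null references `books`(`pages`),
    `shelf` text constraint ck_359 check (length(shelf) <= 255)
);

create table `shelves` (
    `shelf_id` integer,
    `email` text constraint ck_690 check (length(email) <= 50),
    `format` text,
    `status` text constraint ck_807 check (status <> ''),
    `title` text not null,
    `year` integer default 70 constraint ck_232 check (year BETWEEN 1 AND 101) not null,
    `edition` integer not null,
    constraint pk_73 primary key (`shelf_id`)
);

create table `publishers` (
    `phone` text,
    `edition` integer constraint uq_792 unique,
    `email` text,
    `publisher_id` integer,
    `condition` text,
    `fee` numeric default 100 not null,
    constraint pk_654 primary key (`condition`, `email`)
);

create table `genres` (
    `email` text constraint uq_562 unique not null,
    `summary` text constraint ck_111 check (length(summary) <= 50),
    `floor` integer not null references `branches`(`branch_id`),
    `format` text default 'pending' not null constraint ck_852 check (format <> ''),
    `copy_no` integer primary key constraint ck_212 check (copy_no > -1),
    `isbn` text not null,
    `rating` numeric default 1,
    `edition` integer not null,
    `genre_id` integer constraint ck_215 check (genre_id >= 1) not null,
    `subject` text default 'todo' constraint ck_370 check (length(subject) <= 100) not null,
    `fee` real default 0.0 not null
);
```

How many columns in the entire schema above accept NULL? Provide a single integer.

14

books: 0 nullable (none — PK (email, address, book_id) and explicit NOT NULL columns excluded).
branches: 6 nullable (fee, condition, email, capacity, copy_no, shelf — PK none and explicit NOT NULL columns excluded).
shelves: 3 nullable (email, format, status — PK (shelf_id) and explicit NOT NULL columns excluded).
publishers: 3 nullable (phone, edition, publisher_id — PK (condition, email) and explicit NOT NULL columns excluded).
genres: 2 nullable (summary, rating — PK (copy_no) and explicit NOT NULL columns excluded).
Total: 0 + 6 + 3 + 3 + 2 = 14.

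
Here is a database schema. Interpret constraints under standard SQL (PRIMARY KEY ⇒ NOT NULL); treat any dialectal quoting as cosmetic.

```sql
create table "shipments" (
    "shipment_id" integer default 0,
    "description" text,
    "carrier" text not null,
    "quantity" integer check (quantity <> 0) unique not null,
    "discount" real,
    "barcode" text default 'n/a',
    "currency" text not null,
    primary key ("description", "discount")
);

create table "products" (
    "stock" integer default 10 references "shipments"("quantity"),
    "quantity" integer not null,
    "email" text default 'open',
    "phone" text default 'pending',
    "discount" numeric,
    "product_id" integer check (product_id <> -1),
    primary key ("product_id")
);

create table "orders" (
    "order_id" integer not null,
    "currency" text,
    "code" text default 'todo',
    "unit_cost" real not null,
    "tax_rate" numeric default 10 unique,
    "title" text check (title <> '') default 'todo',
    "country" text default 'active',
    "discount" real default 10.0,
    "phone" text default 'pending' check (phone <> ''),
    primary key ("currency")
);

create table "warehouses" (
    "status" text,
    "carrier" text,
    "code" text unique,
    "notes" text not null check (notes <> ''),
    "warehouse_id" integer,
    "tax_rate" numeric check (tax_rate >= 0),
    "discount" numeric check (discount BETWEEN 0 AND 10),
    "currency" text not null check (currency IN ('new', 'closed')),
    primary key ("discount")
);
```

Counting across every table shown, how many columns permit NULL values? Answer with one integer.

17

shipments: 2 nullable (shipment_id, barcode — PK (description, discount) and explicit NOT NULL columns excluded).
products: 4 nullable (stock, email, phone, discount — PK (product_id) and explicit NOT NULL columns excluded).
orders: 6 nullable (code, tax_rate, title, country, discount, phone — PK (currency) and explicit NOT NULL columns excluded).
warehouses: 5 nullable (status, carrier, code, warehouse_id, tax_rate — PK (discount) and explicit NOT NULL columns excluded).
Total: 2 + 4 + 6 + 5 = 17.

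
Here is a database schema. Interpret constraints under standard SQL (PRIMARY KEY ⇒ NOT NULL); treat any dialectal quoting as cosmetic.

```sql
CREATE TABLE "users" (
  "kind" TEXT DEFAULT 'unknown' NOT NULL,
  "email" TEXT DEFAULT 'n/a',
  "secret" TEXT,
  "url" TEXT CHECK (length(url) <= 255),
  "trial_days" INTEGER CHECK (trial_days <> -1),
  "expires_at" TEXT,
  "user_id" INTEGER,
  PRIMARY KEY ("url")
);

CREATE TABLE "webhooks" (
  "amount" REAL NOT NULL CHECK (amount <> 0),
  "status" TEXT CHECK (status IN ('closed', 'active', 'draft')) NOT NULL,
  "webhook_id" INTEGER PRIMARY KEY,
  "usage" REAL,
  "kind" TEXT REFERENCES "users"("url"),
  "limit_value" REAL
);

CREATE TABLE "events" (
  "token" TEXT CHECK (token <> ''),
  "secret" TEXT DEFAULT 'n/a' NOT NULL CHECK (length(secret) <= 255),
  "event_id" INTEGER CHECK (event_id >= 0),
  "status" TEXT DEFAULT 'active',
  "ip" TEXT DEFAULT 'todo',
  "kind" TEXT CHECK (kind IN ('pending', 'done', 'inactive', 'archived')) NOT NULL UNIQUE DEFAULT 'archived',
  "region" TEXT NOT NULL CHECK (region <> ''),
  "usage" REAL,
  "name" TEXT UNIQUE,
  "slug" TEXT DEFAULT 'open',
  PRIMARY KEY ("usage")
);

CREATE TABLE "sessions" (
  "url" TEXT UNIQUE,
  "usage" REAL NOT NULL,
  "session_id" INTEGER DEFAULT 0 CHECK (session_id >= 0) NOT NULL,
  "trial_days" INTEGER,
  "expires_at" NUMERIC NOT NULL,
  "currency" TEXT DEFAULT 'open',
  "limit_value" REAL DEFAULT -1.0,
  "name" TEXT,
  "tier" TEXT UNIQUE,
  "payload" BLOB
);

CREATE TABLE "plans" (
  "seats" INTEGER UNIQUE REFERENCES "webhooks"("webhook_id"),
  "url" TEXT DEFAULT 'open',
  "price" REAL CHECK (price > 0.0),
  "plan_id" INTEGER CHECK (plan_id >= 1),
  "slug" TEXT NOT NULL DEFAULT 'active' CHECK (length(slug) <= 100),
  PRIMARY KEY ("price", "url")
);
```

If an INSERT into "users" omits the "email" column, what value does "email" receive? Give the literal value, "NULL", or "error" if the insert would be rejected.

'n/a'

email has an explicit DEFAULT 'n/a'.
When the column is omitted from an INSERT, that default is used.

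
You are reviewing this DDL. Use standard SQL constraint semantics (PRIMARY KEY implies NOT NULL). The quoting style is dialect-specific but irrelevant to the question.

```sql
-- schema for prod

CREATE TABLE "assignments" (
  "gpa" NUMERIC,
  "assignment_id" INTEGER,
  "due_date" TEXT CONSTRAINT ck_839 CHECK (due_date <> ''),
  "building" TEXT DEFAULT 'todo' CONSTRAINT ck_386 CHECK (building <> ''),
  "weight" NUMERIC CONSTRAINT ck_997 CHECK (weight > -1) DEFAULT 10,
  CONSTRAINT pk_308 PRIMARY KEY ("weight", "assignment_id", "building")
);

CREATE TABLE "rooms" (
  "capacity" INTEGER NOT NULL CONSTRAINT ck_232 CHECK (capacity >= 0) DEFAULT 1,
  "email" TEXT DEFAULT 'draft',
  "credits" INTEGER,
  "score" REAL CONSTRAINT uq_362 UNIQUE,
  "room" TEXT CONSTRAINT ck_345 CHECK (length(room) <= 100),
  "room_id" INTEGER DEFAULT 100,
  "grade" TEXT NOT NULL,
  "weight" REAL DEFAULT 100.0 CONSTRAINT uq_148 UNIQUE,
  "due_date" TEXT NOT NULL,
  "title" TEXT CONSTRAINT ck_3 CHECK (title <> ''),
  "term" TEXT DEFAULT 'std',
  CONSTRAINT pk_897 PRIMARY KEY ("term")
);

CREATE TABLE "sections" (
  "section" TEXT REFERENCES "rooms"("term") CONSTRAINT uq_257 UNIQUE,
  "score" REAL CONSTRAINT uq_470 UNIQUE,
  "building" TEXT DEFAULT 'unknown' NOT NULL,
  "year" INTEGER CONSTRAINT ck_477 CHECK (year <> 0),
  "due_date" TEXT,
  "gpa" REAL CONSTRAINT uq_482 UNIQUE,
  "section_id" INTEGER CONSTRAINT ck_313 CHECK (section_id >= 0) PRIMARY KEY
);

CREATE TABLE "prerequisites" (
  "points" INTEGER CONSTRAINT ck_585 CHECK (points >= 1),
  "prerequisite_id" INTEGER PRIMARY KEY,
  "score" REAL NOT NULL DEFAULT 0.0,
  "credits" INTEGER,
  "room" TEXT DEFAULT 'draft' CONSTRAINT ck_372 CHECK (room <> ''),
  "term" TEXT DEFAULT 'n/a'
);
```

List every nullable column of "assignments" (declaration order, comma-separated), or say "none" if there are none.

- gpa: no NOT NULL constraint applies → nullable.
- assignment_id: part of the PRIMARY KEY, which implies NOT NULL → not nullable.
- due_date: CHECK does not forbid NULL (a CHECK constraint passes when its expression is NULL) → nullable.
- building: part of the PRIMARY KEY, which implies NOT NULL → not nullable.
- weight: part of the PRIMARY KEY, which implies NOT NULL → not nullable.

gpa, due_date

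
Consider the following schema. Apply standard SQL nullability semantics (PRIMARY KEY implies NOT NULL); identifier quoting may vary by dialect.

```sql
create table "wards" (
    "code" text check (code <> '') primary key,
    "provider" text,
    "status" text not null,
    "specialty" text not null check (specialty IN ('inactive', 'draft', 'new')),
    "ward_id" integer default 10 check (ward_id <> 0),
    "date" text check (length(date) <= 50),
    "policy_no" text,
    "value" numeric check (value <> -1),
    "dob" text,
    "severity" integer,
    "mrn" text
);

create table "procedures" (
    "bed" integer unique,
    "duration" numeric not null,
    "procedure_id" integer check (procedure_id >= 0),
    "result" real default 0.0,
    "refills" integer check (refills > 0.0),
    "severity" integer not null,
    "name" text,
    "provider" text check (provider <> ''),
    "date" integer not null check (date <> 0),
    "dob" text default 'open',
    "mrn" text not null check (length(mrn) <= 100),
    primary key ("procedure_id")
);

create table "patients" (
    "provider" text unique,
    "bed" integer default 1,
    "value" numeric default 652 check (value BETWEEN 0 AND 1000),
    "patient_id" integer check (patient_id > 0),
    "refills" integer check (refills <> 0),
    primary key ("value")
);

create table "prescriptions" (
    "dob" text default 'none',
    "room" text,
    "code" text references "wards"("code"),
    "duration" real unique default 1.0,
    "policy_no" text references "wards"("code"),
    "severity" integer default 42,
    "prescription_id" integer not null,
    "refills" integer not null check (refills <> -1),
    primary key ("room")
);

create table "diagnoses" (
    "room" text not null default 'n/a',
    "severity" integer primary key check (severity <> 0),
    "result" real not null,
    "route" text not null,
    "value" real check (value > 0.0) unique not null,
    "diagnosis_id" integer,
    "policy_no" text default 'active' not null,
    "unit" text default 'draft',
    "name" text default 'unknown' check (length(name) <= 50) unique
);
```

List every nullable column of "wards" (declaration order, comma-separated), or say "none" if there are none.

- code: part of the PRIMARY KEY, which implies NOT NULL → not nullable.
- provider: no NOT NULL constraint applies → nullable.
- status: declared NOT NULL → not nullable.
- specialty: declared NOT NULL → not nullable.
- ward_id: CHECK does not forbid NULL (a CHECK constraint passes when its expression is NULL) → nullable.
- date: CHECK does not forbid NULL (a CHECK constraint passes when its expression is NULL) → nullable.
- policy_no: no NOT NULL constraint applies → nullable.
- value: CHECK does not forbid NULL (a CHECK constraint passes when its expression is NULL) → nullable.
- dob: no NOT NULL constraint applies → nullable.
- severity: no NOT NULL constraint applies → nullable.
- mrn: no NOT NULL constraint applies → nullable.

provider, ward_id, date, policy_no, value, dob, severity, mrn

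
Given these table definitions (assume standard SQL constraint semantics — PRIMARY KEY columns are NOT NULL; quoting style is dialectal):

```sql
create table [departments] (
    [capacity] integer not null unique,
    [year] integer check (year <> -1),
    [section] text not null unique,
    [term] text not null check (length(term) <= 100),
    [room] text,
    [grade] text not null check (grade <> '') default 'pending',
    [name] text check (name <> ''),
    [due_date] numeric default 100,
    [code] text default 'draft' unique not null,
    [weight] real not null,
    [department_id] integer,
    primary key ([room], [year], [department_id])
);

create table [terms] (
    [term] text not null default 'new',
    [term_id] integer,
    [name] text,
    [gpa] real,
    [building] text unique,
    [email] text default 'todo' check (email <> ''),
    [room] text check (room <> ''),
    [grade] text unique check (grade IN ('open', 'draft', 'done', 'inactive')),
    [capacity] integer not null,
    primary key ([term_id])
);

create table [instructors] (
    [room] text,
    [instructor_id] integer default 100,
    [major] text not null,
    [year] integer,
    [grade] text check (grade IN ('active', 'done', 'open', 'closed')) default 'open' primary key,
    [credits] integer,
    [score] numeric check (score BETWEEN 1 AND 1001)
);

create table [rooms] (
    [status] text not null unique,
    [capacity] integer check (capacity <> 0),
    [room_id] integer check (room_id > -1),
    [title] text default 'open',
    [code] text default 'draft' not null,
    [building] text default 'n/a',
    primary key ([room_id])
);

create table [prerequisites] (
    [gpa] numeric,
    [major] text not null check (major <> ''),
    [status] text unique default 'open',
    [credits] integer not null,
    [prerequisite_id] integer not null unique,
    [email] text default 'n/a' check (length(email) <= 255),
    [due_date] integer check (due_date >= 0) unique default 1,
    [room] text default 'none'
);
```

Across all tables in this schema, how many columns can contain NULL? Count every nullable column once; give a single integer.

21

departments: 2 nullable (name, due_date — PK (room, year, department_id) and explicit NOT NULL columns excluded).
terms: 6 nullable (name, gpa, building, email, room, grade — PK (term_id) and explicit NOT NULL columns excluded).
instructors: 5 nullable (room, instructor_id, year, credits, score — PK (grade) and explicit NOT NULL columns excluded).
rooms: 3 nullable (capacity, title, building — PK (room_id) and explicit NOT NULL columns excluded).
prerequisites: 5 nullable (gpa, status, email, due_date, room — PK none and explicit NOT NULL columns excluded).
Total: 2 + 6 + 5 + 3 + 5 = 21.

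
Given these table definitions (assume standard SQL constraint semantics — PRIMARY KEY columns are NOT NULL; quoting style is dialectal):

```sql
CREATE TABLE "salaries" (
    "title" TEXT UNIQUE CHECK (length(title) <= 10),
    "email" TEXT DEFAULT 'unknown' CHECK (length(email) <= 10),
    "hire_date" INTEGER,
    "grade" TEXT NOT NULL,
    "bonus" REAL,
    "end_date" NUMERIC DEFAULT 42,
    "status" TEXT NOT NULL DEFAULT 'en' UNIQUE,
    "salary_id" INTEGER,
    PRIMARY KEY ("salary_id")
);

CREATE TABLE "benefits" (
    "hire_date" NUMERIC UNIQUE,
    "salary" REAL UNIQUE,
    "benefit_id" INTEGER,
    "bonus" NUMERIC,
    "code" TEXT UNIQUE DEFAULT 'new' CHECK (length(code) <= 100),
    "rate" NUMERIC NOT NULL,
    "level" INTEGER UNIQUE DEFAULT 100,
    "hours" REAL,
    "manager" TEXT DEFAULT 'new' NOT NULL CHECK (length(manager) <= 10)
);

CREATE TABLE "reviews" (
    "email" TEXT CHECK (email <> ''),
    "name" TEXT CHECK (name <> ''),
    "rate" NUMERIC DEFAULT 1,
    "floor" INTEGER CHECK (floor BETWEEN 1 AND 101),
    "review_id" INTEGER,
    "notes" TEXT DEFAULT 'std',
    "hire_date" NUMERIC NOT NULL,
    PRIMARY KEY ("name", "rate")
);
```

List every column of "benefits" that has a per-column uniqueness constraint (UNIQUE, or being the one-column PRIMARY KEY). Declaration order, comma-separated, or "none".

- hire_date: declared UNIQUE → unique.
- salary: declared UNIQUE → unique.
- benefit_id: no UNIQUE or single-column PK constraint.
- bonus: no UNIQUE or single-column PK constraint.
- code: declared UNIQUE → unique.
- rate: no UNIQUE or single-column PK constraint.
- level: declared UNIQUE → unique.
- hours: no UNIQUE or single-column PK constraint.
- manager: no UNIQUE or single-column PK constraint.

hire_date, salary, code, level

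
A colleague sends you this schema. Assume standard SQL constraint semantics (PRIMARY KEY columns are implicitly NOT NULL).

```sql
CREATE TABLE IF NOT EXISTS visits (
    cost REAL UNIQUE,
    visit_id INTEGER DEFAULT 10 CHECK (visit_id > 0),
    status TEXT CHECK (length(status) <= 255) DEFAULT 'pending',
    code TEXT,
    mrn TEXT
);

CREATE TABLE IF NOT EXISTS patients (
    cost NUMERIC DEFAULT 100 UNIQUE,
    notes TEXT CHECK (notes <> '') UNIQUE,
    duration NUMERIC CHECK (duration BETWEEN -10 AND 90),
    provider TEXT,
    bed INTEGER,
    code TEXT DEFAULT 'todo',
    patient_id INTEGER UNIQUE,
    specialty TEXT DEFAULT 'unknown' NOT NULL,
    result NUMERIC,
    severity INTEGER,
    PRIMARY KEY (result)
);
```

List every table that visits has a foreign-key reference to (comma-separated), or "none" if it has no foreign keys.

No column in visits has a REFERENCES clause.

none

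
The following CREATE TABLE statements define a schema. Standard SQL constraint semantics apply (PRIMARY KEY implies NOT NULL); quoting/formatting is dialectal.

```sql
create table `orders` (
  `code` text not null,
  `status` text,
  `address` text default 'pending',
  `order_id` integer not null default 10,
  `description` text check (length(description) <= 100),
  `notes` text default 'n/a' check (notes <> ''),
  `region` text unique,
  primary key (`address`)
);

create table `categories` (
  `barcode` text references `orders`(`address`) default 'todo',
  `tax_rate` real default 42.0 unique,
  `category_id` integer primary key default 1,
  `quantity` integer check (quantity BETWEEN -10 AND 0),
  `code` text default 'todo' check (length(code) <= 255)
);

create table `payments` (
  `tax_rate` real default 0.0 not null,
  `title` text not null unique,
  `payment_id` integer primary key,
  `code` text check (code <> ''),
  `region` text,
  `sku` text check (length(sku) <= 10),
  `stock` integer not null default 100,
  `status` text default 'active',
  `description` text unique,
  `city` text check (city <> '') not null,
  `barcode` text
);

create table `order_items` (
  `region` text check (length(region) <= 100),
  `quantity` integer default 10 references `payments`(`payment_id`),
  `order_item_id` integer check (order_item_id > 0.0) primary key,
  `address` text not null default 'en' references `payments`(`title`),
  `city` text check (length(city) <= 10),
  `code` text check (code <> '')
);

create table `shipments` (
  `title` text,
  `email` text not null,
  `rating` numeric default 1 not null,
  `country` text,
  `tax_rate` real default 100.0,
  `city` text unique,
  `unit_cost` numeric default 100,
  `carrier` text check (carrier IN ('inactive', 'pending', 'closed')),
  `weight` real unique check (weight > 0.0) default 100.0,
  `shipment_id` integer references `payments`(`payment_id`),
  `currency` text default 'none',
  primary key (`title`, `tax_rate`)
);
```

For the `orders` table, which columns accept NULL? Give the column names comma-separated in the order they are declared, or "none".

status, description, notes, region

- code: declared NOT NULL → not nullable.
- status: no NOT NULL constraint applies → nullable.
- address: part of the PRIMARY KEY, which implies NOT NULL → not nullable.
- order_id: declared NOT NULL → not nullable.
- description: CHECK does not forbid NULL (a CHECK constraint passes when its expression is NULL) → nullable.
- notes: CHECK does not forbid NULL (a CHECK constraint passes when its expression is NULL) → nullable.
- region: UNIQUE does not imply NOT NULL → nullable.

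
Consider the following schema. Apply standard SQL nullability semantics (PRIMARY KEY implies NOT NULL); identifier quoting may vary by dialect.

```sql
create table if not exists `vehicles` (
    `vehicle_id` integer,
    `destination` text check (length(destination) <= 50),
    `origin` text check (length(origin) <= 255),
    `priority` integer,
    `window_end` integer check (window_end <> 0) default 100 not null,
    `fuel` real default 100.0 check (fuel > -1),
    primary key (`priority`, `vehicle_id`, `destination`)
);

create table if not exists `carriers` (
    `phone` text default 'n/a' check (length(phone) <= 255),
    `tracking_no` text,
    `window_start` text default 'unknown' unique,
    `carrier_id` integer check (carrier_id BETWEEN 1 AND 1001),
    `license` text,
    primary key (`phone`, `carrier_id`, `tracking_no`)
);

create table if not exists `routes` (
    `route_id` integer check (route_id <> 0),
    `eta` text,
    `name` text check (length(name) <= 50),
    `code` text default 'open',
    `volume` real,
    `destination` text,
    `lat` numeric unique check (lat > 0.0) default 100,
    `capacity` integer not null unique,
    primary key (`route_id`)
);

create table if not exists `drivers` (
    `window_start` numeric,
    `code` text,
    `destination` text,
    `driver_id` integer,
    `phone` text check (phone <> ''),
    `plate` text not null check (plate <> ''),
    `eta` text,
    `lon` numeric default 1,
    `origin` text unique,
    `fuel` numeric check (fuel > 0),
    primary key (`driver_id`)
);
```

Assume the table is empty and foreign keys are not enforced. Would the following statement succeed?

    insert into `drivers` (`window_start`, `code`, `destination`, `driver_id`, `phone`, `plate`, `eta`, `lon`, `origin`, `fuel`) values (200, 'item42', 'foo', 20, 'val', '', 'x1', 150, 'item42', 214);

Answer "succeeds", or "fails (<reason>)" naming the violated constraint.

The value '' for plate violates CHECK (plate <> '').

fails (CHECK on plate)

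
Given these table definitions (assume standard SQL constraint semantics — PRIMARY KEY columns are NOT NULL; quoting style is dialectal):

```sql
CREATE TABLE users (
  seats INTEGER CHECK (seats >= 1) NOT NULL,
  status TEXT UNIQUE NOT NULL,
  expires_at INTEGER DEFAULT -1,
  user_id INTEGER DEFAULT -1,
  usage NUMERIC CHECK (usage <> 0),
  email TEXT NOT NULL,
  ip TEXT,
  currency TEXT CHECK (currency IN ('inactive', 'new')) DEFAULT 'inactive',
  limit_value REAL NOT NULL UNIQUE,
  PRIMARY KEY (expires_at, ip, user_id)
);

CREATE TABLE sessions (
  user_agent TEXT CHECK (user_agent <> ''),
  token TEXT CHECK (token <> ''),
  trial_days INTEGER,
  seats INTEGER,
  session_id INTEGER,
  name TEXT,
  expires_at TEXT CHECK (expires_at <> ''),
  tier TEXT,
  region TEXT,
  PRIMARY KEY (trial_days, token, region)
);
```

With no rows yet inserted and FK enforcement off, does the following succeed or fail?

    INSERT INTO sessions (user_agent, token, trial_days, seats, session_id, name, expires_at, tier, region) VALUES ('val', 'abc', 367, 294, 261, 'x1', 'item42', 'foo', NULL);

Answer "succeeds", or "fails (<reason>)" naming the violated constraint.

region is explicitly set to NULL, but region is part of the PRIMARY KEY (implied NOT NULL).

fails (NOT NULL on region)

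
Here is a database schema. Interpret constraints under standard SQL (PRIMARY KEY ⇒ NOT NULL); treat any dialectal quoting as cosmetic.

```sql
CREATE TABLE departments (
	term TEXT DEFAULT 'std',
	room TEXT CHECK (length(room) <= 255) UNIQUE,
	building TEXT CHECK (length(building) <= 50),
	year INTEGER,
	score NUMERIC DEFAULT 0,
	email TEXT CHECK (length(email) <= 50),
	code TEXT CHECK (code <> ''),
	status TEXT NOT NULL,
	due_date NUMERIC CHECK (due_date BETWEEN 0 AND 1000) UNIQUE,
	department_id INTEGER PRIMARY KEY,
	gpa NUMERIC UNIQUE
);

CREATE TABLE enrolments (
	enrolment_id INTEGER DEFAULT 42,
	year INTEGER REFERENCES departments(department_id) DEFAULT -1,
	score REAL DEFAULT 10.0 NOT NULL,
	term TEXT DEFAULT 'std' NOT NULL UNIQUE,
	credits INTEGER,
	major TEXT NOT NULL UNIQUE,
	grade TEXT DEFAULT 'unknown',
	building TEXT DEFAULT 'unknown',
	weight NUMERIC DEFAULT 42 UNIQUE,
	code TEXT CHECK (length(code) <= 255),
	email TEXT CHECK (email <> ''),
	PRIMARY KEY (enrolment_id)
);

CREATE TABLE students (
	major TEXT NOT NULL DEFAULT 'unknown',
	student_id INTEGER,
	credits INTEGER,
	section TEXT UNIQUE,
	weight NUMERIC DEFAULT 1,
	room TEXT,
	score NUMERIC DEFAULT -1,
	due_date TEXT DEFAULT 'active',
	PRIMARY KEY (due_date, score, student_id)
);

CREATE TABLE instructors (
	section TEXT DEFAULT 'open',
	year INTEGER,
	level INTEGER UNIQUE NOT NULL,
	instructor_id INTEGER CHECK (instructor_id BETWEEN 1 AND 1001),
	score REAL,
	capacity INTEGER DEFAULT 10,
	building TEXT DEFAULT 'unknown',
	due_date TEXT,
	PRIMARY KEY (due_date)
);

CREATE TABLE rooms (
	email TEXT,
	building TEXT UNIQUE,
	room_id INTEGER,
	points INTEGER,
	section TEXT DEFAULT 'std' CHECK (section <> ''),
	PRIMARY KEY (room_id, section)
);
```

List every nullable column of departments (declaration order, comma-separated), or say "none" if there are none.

- term: DEFAULT only fills an omitted column; an explicit NULL is still allowed → nullable.
- room: CHECK does not forbid NULL (a CHECK constraint passes when its expression is NULL) → nullable.
- building: CHECK does not forbid NULL (a CHECK constraint passes when its expression is NULL) → nullable.
- year: no NOT NULL constraint applies → nullable.
- score: DEFAULT only fills an omitted column; an explicit NULL is still allowed → nullable.
- email: CHECK does not forbid NULL (a CHECK constraint passes when its expression is NULL) → nullable.
- code: CHECK does not forbid NULL (a CHECK constraint passes when its expression is NULL) → nullable.
- status: declared NOT NULL → not nullable.
- due_date: CHECK does not forbid NULL (a CHECK constraint passes when its expression is NULL) → nullable.
- department_id: part of the PRIMARY KEY, which implies NOT NULL → not nullable.
- gpa: UNIQUE does not imply NOT NULL → nullable.

term, room, building, year, score, email, code, due_date, gpa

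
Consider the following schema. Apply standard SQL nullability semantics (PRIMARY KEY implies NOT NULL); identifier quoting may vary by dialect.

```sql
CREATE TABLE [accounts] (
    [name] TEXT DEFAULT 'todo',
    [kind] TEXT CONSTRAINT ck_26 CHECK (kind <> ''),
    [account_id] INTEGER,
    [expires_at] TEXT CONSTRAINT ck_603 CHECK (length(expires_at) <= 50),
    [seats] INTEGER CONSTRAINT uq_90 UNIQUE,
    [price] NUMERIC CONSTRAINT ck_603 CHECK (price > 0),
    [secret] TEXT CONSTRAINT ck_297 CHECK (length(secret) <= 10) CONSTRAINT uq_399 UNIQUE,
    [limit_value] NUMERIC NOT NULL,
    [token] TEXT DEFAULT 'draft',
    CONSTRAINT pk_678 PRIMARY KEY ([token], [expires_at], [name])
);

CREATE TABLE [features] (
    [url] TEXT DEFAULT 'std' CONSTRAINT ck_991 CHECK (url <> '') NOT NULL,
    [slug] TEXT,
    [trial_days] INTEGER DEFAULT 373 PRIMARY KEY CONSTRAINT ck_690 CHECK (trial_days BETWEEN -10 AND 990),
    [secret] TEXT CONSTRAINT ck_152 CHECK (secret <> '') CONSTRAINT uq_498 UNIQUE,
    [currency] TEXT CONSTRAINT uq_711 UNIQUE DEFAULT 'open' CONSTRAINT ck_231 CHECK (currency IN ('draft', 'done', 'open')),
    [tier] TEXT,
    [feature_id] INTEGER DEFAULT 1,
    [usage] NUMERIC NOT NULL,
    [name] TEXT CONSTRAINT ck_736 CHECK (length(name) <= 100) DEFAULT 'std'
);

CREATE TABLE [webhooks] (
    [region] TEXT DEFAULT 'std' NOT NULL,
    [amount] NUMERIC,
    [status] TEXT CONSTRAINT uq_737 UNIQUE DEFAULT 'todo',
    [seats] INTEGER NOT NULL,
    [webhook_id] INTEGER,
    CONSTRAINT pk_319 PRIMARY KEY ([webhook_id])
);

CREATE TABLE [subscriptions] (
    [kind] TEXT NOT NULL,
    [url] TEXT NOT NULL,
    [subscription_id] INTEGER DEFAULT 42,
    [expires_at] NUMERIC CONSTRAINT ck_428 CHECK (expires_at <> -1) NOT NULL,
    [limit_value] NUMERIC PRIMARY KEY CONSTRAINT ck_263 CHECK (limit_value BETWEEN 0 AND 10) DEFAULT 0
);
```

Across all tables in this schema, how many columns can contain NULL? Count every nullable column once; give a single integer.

accounts: 5 nullable (kind, account_id, seats, price, secret — PK (token, expires_at, name) and explicit NOT NULL columns excluded).
features: 6 nullable (slug, secret, currency, tier, feature_id, name — PK (trial_days) and explicit NOT NULL columns excluded).
webhooks: 2 nullable (amount, status — PK (webhook_id) and explicit NOT NULL columns excluded).
subscriptions: 1 nullable (subscription_id — PK (limit_value) and explicit NOT NULL columns excluded).
Total: 5 + 6 + 2 + 1 = 14.

14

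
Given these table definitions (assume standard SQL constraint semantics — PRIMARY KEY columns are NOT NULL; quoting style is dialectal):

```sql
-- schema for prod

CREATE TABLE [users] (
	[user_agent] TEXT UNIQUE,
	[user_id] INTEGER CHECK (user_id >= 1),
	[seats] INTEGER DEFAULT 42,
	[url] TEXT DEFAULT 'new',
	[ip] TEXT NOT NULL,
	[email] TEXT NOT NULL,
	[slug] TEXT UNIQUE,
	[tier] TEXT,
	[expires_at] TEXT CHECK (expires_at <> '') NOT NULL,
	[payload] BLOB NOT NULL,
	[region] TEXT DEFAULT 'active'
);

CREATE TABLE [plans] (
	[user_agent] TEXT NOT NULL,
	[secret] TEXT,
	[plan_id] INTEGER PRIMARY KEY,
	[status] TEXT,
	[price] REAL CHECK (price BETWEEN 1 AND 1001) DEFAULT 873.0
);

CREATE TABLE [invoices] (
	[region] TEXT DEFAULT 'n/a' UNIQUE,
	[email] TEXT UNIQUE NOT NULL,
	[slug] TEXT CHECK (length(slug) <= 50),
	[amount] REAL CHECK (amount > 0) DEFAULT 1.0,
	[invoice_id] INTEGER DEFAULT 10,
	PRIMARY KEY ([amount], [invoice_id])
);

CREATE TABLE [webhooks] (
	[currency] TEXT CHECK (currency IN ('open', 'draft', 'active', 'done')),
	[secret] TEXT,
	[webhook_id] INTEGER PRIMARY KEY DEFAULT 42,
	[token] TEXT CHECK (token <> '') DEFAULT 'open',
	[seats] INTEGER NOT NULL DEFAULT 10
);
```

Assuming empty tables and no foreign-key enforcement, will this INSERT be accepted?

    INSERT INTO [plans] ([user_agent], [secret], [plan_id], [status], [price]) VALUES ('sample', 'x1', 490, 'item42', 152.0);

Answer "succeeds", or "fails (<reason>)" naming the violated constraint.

succeeds

NOT NULL columns: plan_id is supplied; user_agent is supplied.
CHECK constraints: 152.0 satisfies (price BETWEEN 1 AND 1001).
No constraint is violated.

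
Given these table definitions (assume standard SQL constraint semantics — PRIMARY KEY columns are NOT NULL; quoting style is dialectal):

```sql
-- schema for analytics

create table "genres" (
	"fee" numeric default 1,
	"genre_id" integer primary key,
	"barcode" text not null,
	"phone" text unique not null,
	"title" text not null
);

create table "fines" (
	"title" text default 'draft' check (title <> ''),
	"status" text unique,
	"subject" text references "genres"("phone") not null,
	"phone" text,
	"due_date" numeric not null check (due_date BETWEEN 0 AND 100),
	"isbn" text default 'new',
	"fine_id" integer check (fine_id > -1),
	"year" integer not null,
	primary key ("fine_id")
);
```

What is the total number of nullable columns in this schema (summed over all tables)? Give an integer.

5

genres: 1 nullable (fee — PK (genre_id) and explicit NOT NULL columns excluded).
fines: 4 nullable (title, status, phone, isbn — PK (fine_id) and explicit NOT NULL columns excluded).
Total: 1 + 4 = 5.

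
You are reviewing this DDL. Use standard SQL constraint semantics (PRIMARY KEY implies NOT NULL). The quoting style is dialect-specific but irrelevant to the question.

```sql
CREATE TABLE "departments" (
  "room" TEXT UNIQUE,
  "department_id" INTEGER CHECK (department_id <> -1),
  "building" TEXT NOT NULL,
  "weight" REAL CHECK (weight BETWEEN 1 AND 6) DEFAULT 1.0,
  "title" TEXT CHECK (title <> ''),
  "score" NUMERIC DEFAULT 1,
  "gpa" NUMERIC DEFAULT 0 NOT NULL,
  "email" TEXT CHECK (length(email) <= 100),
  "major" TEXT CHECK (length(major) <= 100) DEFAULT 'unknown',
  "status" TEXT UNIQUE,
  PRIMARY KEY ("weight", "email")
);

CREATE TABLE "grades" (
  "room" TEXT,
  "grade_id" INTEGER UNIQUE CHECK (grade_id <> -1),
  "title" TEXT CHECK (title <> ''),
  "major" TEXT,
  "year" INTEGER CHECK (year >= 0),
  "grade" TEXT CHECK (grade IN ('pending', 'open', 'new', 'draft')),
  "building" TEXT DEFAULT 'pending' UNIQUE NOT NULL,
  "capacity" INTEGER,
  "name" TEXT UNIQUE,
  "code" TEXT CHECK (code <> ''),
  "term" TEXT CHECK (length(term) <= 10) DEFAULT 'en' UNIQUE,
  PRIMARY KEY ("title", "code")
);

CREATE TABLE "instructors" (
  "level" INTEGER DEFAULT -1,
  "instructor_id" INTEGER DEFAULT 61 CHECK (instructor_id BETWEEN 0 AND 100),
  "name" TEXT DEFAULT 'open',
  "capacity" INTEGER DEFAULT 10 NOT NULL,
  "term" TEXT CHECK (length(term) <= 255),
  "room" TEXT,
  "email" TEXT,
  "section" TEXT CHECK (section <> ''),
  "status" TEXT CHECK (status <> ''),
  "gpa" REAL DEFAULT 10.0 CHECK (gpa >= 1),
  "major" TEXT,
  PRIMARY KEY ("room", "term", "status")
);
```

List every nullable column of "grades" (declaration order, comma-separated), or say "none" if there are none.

room, grade_id, major, year, grade, capacity, name, term

- room: no NOT NULL constraint applies → nullable.
- grade_id: CHECK does not forbid NULL (a CHECK constraint passes when its expression is NULL) → nullable.
- title: part of the PRIMARY KEY, which implies NOT NULL → not nullable.
- major: no NOT NULL constraint applies → nullable.
- year: CHECK does not forbid NULL (a CHECK constraint passes when its expression is NULL) → nullable.
- grade: CHECK does not forbid NULL (a CHECK constraint passes when its expression is NULL) → nullable.
- building: declared NOT NULL → not nullable.
- capacity: no NOT NULL constraint applies → nullable.
- name: UNIQUE does not imply NOT NULL → nullable.
- code: part of the PRIMARY KEY, which implies NOT NULL → not nullable.
- term: CHECK does not forbid NULL (a CHECK constraint passes when its expression is NULL) → nullable.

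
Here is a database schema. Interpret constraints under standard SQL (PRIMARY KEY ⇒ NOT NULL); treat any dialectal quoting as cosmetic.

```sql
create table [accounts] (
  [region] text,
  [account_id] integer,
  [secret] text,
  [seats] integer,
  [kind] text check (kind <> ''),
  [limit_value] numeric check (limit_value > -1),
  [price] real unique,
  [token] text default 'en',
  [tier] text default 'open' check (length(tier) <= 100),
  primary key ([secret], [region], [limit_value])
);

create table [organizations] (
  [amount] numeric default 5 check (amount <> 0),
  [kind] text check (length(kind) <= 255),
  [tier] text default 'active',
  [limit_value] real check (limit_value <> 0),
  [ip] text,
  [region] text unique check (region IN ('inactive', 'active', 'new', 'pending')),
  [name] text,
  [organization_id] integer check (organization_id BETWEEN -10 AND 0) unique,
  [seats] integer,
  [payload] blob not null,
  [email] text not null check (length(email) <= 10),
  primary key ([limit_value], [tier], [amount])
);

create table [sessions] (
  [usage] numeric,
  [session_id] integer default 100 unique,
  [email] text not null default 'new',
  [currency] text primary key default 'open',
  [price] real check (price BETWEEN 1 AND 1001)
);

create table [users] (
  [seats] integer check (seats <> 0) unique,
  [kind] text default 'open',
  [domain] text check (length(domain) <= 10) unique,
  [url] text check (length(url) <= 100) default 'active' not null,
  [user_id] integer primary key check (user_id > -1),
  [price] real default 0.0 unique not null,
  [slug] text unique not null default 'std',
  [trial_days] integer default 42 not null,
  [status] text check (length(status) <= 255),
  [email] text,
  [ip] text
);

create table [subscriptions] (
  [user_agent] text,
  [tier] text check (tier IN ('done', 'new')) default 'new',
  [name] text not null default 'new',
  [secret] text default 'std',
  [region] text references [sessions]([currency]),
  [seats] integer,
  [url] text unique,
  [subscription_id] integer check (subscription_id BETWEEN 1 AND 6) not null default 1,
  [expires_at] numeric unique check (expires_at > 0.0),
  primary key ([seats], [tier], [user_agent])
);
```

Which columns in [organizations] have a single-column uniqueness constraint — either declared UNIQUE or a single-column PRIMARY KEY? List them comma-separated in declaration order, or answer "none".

region, organization_id

- amount: part of a composite PRIMARY KEY — only the tuple is unique, not this column on its own.
- kind: no UNIQUE or single-column PK constraint.
- tier: part of a composite PRIMARY KEY — only the tuple is unique, not this column on its own.
- limit_value: part of a composite PRIMARY KEY — only the tuple is unique, not this column on its own.
- ip: no UNIQUE or single-column PK constraint.
- region: declared UNIQUE → unique.
- name: no UNIQUE or single-column PK constraint.
- organization_id: declared UNIQUE → unique.
- seats: no UNIQUE or single-column PK constraint.
- payload: no UNIQUE or single-column PK constraint.
- email: no UNIQUE or single-column PK constraint.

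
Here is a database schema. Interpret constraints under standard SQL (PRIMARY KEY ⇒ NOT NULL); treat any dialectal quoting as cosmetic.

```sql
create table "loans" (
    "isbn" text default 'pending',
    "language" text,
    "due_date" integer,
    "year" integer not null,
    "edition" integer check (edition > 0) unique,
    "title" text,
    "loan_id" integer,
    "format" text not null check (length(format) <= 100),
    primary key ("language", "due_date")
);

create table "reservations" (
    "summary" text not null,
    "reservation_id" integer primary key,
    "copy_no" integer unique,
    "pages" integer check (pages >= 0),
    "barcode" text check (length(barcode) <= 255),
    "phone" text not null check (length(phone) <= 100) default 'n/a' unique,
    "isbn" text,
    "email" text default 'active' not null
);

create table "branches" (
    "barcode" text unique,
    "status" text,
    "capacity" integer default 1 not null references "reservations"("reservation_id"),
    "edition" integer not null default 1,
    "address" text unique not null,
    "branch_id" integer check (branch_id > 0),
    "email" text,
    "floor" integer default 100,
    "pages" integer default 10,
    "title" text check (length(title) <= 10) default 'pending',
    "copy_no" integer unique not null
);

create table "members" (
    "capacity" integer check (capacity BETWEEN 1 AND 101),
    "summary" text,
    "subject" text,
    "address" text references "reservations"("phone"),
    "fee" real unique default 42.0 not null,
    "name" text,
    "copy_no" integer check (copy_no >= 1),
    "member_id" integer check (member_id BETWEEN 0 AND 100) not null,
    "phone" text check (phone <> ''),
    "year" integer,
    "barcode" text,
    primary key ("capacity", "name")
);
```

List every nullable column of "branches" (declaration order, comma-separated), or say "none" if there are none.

barcode, status, branch_id, email, floor, pages, title

- barcode: UNIQUE does not imply NOT NULL → nullable.
- status: no NOT NULL constraint applies → nullable.
- capacity: declared NOT NULL → not nullable.
- edition: declared NOT NULL → not nullable.
- address: declared NOT NULL → not nullable.
- branch_id: CHECK does not forbid NULL (a CHECK constraint passes when its expression is NULL) → nullable.
- email: no NOT NULL constraint applies → nullable.
- floor: DEFAULT only fills an omitted column; an explicit NULL is still allowed → nullable.
- pages: DEFAULT only fills an omitted column; an explicit NULL is still allowed → nullable.
- title: CHECK does not forbid NULL (a CHECK constraint passes when its expression is NULL) → nullable.
- copy_no: declared NOT NULL → not nullable.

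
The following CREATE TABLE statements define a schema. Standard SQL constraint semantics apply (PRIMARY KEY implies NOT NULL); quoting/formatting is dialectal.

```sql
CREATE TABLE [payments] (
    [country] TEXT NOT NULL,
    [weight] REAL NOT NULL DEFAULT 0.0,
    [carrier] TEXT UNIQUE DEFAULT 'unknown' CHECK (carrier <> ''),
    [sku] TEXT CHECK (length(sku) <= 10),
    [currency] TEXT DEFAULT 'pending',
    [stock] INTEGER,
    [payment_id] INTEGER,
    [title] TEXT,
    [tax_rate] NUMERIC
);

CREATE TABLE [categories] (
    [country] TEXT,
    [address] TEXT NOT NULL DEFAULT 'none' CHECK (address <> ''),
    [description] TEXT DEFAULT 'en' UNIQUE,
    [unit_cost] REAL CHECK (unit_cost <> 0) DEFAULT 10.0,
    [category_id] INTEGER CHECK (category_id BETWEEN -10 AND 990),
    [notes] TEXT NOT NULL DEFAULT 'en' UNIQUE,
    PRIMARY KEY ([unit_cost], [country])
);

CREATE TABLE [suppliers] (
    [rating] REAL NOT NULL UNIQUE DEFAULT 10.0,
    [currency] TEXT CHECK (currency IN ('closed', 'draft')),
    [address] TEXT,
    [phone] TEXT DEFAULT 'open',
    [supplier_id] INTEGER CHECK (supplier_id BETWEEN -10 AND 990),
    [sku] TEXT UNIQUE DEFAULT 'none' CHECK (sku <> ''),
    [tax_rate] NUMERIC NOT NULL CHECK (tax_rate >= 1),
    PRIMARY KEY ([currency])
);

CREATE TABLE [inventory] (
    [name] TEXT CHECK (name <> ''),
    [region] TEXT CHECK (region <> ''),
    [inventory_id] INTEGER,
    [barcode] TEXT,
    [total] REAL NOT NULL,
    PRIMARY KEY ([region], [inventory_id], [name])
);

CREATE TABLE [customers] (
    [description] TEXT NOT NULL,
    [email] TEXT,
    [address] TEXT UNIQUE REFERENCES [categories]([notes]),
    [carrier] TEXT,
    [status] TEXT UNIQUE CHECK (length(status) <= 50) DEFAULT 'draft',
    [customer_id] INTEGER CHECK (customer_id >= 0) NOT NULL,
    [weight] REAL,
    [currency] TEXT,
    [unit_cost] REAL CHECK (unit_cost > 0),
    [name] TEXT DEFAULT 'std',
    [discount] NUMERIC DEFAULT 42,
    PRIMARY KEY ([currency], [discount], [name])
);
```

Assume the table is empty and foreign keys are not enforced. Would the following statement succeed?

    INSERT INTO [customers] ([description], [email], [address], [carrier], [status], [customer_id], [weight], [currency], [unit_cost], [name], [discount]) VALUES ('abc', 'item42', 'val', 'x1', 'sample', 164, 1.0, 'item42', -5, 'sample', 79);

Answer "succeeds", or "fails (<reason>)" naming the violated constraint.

The value -5 for unit_cost violates CHECK (unit_cost > 0).

fails (CHECK on unit_cost)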